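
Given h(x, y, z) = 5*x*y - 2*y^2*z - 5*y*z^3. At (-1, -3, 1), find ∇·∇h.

∂²h/∂x² = 0
∂²h/∂y² = -4*z
∂²h/∂z² = -30*y*z
∇²h = -30*y*z - 4*z
At (-1, -3, 1): 86.

86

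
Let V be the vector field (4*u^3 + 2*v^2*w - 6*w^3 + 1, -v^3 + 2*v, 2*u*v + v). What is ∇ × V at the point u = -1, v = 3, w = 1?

(-1, -6, -12)

(∇×V)₁ = ∂V₃/∂v − ∂V₂/∂w = 2*u + 1
(∇×V)₂ = ∂V₁/∂w − ∂V₃/∂u = 2*v^2 - 2*v - 18*w^2
(∇×V)₃ = ∂V₂/∂u − ∂V₁/∂v = -4*v*w
∇×V = (2*u + 1, 2*v^2 - 2*v - 18*w^2, -4*v*w)
At (-1, 3, 1): (-1, -6, -12).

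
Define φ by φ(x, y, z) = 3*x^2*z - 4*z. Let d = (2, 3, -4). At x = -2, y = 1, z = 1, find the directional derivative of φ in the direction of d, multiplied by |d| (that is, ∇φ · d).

-56

∂φ/∂x = 6*x*z
∂φ/∂y = 0
∂φ/∂z = 3*x^2 - 4
∇φ at (-2, 1, 1) = (-12, 0, 8)
∇φ · d = (-12)(2) + (0)(3) + (8)(-4) = -56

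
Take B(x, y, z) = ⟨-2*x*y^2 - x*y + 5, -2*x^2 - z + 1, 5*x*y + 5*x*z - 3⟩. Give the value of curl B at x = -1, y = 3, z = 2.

(∇×B)₁ = ∂B₃/∂y − ∂B₂/∂z = 5*x + 1
(∇×B)₂ = ∂B₁/∂z − ∂B₃/∂x = -5*y - 5*z
(∇×B)₃ = ∂B₂/∂x − ∂B₁/∂y = 4*x*y - 3*x
∇×B = (5*x + 1, -5*y - 5*z, 4*x*y - 3*x)
At (-1, 3, 2): (-4, -25, -9).

(-4, -25, -9)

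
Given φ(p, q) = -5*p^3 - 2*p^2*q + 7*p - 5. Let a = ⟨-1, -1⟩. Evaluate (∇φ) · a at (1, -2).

2

∂φ/∂p = -15*p^2 - 4*p*q + 7
∂φ/∂q = -2*p^2
∇φ at (1, -2) = (0, -2)
∇φ · a = (0)(-1) + (-2)(-1) = 2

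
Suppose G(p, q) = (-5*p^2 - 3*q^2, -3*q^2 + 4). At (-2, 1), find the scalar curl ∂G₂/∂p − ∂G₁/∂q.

6

∂G₂/∂p = 0
∂G₁/∂q = -6*q
Scalar curl = 6*q
At (-2, 1): 6.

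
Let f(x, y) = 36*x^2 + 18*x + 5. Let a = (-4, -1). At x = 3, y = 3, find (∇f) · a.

∂f/∂x = 72*x + 18
∂f/∂y = 0
∇f at (3, 3) = (234, 0)
∇f · a = (234)(-4) + (0)(-1) = -936

-936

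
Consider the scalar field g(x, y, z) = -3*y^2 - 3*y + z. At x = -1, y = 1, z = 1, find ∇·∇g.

∂²g/∂x² = 0
∂²g/∂y² = -6
∂²g/∂z² = 0
∇²g = -6
At (-1, 1, 1): -6.

-6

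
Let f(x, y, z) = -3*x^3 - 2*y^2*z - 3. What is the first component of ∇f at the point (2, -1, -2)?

-36

(∇f)_1 = ∂f/∂x = -9*x^2
At (2, -1, -2): -36.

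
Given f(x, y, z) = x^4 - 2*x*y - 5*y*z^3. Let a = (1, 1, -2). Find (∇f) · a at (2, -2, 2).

∂f/∂x = 4*x^3 - 2*y
∂f/∂y = -2*x - 5*z^3
∂f/∂z = -15*y*z^2
∇f at (2, -2, 2) = (36, -44, 120)
∇f · a = (36)(1) + (-44)(1) + (120)(-2) = -248

-248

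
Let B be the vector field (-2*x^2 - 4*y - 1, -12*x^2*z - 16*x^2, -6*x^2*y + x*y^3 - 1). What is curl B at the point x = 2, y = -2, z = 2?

(∇×B)₁ = ∂B₃/∂y − ∂B₂/∂z = 6*x^2 + 3*x*y^2
(∇×B)₂ = ∂B₁/∂z − ∂B₃/∂x = 12*x*y - y^3
(∇×B)₃ = ∂B₂/∂x − ∂B₁/∂y = -24*x*z - 32*x + 4
∇×B = (6*x^2 + 3*x*y^2, 12*x*y - y^3, -24*x*z - 32*x + 4)
At (2, -2, 2): (48, -40, -156).

(48, -40, -156)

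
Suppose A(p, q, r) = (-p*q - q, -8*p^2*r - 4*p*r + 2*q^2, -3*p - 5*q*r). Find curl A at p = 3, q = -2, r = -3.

(99, 3, 160)

(∇×A)₁ = ∂A₃/∂q − ∂A₂/∂r = 8*p^2 + 4*p - 5*r
(∇×A)₂ = ∂A₁/∂r − ∂A₃/∂p = 3
(∇×A)₃ = ∂A₂/∂p − ∂A₁/∂q = -16*p*r + p - 4*r + 1
∇×A = (8*p^2 + 4*p - 5*r, 3, -16*p*r + p - 4*r + 1)
At (3, -2, -3): (99, 3, 160).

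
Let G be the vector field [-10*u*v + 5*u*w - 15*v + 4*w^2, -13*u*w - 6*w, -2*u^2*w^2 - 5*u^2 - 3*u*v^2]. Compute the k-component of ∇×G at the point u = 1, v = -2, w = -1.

(∇×G)_3 = ∂G₂/∂u − ∂G₁/∂v
= -13*w − (-10*u - 15)
= 10*u - 13*w + 15
At (1, -2, -1): 38.

38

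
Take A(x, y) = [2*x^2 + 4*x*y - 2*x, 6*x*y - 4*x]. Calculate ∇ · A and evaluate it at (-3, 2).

-24

∂A₁/∂x = 4*x + 4*y - 2
∂A₂/∂y = 6*x
∇·A = 10*x + 4*y - 2
At (-3, 2): -24.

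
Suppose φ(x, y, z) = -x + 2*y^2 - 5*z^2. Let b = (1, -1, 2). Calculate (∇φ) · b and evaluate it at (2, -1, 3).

-57

∂φ/∂x = -1
∂φ/∂y = 4*y
∂φ/∂z = -10*z
∇φ at (2, -1, 3) = (-1, -4, -30)
∇φ · b = (-1)(1) + (-4)(-1) + (-30)(2) = -57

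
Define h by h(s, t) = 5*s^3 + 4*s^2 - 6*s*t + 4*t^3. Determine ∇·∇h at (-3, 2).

∂²h/∂s² = 2*(15*s + 4)
∂²h/∂t² = 24*t
∇²h = 30*s + 24*t + 8
At (-3, 2): -34.

-34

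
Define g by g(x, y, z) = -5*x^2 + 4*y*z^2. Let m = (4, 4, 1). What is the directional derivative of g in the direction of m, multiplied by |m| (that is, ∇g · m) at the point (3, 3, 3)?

∂g/∂x = -10*x
∂g/∂y = 4*z^2
∂g/∂z = 8*y*z
∇g at (3, 3, 3) = (-30, 36, 72)
∇g · m = (-30)(4) + (36)(4) + (72)(1) = 96

96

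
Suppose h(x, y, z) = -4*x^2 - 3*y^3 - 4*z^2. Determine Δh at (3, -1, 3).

2

∂²h/∂x² = -8
∂²h/∂y² = -18*y
∂²h/∂z² = -8
∇²h = -18*y - 16
At (3, -1, 3): 2.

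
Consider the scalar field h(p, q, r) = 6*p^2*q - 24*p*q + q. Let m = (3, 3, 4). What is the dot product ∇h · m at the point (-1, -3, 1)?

417

∂h/∂p = 12*p*q - 24*q
∂h/∂q = 6*p^2 - 24*p + 1
∂h/∂r = 0
∇h at (-1, -3, 1) = (108, 31, 0)
∇h · m = (108)(3) + (31)(3) + (0)(4) = 417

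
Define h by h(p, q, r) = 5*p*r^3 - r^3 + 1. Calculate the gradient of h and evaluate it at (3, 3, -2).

∂h/∂p = 5*r^3
∂h/∂q = 0
∂h/∂r = 15*p*r^2 - 3*r^2
∇h = (5*r^3, 0, 15*p*r^2 - 3*r^2)
At (3, 3, -2): (-40, 0, 168).

(-40, 0, 168)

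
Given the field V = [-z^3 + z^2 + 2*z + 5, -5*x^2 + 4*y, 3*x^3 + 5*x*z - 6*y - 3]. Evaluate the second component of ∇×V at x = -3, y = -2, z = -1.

(∇×V)_2 = ∂V₁/∂z − ∂V₃/∂x
= -3*z^2 + 2*z + 2 − (9*x^2 + 5*z)
= -9*x^2 - 3*z^2 - 3*z + 2
At (-3, -2, -1): -79.

-79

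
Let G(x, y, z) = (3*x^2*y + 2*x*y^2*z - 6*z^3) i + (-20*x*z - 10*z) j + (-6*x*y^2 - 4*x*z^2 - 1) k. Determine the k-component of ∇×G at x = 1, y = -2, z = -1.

(∇×G)_3 = ∂G₂/∂x − ∂G₁/∂y
= -20*z − (3*x^2 + 4*x*y*z)
= -3*x^2 - 4*x*y*z - 20*z
At (1, -2, -1): 9.

9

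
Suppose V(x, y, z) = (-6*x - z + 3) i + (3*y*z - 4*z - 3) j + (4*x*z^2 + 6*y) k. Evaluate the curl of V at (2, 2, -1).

(4, -5, 0)

(∇×V)₁ = ∂V₃/∂y − ∂V₂/∂z = -3*y + 10
(∇×V)₂ = ∂V₁/∂z − ∂V₃/∂x = -4*z^2 - 1
(∇×V)₃ = ∂V₂/∂x − ∂V₁/∂y = 0
∇×V = (-3*y + 10, -4*z^2 - 1, 0)
At (2, 2, -1): (4, -5, 0).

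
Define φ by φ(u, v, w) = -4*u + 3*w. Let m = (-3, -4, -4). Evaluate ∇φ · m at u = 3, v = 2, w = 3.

∂φ/∂u = -4
∂φ/∂v = 0
∂φ/∂w = 3
∇φ at (3, 2, 3) = (-4, 0, 3)
∇φ · m = (-4)(-3) + (0)(-4) + (3)(-4) = 0

0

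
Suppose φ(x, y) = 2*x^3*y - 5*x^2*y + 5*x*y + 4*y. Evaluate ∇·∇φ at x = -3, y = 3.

-138

∂²φ/∂x² = 2*y*(6*x - 5)
∂²φ/∂y² = 0
∇²φ = 12*x*y - 10*y
At (-3, 3): -138.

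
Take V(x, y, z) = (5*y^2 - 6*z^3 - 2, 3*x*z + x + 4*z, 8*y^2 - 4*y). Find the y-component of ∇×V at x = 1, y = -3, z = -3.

-162

(∇×V)_2 = ∂V₁/∂z − ∂V₃/∂x
= -18*z^2 − (0)
= -18*z^2
At (1, -3, -3): -162.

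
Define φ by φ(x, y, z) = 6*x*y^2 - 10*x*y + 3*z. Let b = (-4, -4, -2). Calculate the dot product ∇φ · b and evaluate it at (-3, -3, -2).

∂φ/∂x = 6*y^2 - 10*y
∂φ/∂y = 12*x*y - 10*x
∂φ/∂z = 3
∇φ at (-3, -3, -2) = (84, 138, 3)
∇φ · b = (84)(-4) + (138)(-4) + (3)(-2) = -894

-894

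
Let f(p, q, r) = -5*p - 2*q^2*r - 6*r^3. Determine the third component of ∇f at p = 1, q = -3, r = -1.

(∇f)_3 = ∂f/∂r = -2*q^2 - 18*r^2
At (1, -3, -1): -36.

-36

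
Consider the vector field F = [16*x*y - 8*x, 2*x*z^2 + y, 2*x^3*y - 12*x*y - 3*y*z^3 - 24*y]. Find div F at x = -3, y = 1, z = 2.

-27

∂F₁/∂x = 16*y - 8
∂F₂/∂y = 1
∂F₃/∂z = -9*y*z^2
∇·F = -9*y*z^2 + 16*y - 7
At (-3, 1, 2): -27.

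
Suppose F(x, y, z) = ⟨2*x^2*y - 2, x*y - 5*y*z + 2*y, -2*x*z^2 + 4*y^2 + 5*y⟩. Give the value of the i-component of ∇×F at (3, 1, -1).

18

(∇×F)_1 = ∂F₃/∂y − ∂F₂/∂z
= 8*y + 5 − (-5*y)
= 13*y + 5
At (3, 1, -1): 18.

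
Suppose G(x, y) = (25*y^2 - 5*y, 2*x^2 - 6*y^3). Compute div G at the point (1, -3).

-162

∂G₁/∂x = 0
∂G₂/∂y = -18*y^2
∇·G = -18*y^2
At (1, -3): -162.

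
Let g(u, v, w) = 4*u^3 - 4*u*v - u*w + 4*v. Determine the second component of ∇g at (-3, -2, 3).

16

(∇g)_2 = ∂g/∂v = -4*u + 4
At (-3, -2, 3): 16.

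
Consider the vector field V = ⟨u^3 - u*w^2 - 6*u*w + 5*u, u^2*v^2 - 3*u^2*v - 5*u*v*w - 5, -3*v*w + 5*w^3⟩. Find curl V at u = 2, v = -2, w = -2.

(∇×V)₁ = ∂V₃/∂v − ∂V₂/∂w = 5*u*v - 3*w
(∇×V)₂ = ∂V₁/∂w − ∂V₃/∂u = -2*u*w - 6*u
(∇×V)₃ = ∂V₂/∂u − ∂V₁/∂v = 2*u*v^2 - 6*u*v - 5*v*w
∇×V = (5*u*v - 3*w, -2*u*w - 6*u, 2*u*v^2 - 6*u*v - 5*v*w)
At (2, -2, -2): (-14, -4, 20).

(-14, -4, 20)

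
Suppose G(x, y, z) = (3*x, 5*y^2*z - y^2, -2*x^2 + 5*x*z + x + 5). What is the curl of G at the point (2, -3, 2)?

(∇×G)₁ = ∂G₃/∂y − ∂G₂/∂z = -5*y^2
(∇×G)₂ = ∂G₁/∂z − ∂G₃/∂x = 4*x - 5*z - 1
(∇×G)₃ = ∂G₂/∂x − ∂G₁/∂y = 0
∇×G = (-5*y^2, 4*x - 5*z - 1, 0)
At (2, -3, 2): (-45, -3, 0).

(-45, -3, 0)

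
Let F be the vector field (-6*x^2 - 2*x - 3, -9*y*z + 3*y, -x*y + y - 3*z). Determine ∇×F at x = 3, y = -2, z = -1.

(-20, -2, 0)

(∇×F)₁ = ∂F₃/∂y − ∂F₂/∂z = -x + 9*y + 1
(∇×F)₂ = ∂F₁/∂z − ∂F₃/∂x = y
(∇×F)₃ = ∂F₂/∂x − ∂F₁/∂y = 0
∇×F = (-x + 9*y + 1, y, 0)
At (3, -2, -1): (-20, -2, 0).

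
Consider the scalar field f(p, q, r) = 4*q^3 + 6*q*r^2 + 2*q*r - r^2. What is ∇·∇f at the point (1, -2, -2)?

∂²f/∂p² = 0
∂²f/∂q² = 24*q
∂²f/∂r² = 2*(6*q - 1)
∇²f = 36*q - 2
At (1, -2, -2): -74.

-74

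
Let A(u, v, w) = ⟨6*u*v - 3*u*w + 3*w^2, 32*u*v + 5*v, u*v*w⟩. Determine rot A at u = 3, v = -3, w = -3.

(∇×A)₁ = ∂A₃/∂v − ∂A₂/∂w = u*w
(∇×A)₂ = ∂A₁/∂w − ∂A₃/∂u = -3*u - v*w + 6*w
(∇×A)₃ = ∂A₂/∂u − ∂A₁/∂v = -6*u + 32*v
∇×A = (u*w, -3*u - v*w + 6*w, -6*u + 32*v)
At (3, -3, -3): (-9, -36, -114).

(-9, -36, -114)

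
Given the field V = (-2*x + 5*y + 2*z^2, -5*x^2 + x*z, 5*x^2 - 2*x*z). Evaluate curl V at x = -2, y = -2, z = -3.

(∇×V)₁ = ∂V₃/∂y − ∂V₂/∂z = -x
(∇×V)₂ = ∂V₁/∂z − ∂V₃/∂x = -10*x + 6*z
(∇×V)₃ = ∂V₂/∂x − ∂V₁/∂y = -10*x + z - 5
∇×V = (-x, -10*x + 6*z, -10*x + z - 5)
At (-2, -2, -3): (2, 2, 12).

(2, 2, 12)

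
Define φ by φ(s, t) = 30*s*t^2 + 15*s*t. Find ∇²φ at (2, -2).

120

∂²φ/∂s² = 0
∂²φ/∂t² = 60*s
∇²φ = 60*s
At (2, -2): 120.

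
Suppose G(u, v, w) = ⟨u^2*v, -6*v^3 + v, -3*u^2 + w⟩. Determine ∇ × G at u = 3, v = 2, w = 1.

(0, 18, -9)

(∇×G)₁ = ∂G₃/∂v − ∂G₂/∂w = 0
(∇×G)₂ = ∂G₁/∂w − ∂G₃/∂u = 6*u
(∇×G)₃ = ∂G₂/∂u − ∂G₁/∂v = -u^2
∇×G = (0, 6*u, -u^2)
At (3, 2, 1): (0, 18, -9).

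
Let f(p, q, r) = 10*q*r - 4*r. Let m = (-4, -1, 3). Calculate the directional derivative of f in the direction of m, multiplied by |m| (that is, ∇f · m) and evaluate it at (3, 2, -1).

∂f/∂p = 0
∂f/∂q = 10*r
∂f/∂r = 10*q - 4
∇f at (3, 2, -1) = (0, -10, 16)
∇f · m = (0)(-4) + (-10)(-1) + (16)(3) = 58

58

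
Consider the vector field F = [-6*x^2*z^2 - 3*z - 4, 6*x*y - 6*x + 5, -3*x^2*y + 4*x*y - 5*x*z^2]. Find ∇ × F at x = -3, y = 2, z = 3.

(-39, -326, 6)

(∇×F)₁ = ∂F₃/∂y − ∂F₂/∂z = -3*x^2 + 4*x
(∇×F)₂ = ∂F₁/∂z − ∂F₃/∂x = -12*x^2*z + 6*x*y - 4*y + 5*z^2 - 3
(∇×F)₃ = ∂F₂/∂x − ∂F₁/∂y = 6*y - 6
∇×F = (-3*x^2 + 4*x, -12*x^2*z + 6*x*y - 4*y + 5*z^2 - 3, 6*y - 6)
At (-3, 2, 3): (-39, -326, 6).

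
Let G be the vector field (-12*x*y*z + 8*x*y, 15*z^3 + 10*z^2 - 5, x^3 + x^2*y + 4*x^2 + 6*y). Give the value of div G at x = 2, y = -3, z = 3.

∂G₁/∂x = -12*y*z + 8*y
∂G₂/∂y = 0
∂G₃/∂z = 0
∇·G = -12*y*z + 8*y
At (2, -3, 3): 84.

84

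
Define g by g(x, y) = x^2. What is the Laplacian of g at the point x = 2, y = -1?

2

∂²g/∂x² = 2
∂²g/∂y² = 0
∇²g = 2
At (2, -1): 2.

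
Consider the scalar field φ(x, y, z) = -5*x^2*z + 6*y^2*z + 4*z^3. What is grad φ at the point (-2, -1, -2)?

∂φ/∂x = -10*x*z
∂φ/∂y = 12*y*z
∂φ/∂z = -5*x^2 + 6*y^2 + 12*z^2
∇φ = (-10*x*z, 12*y*z, -5*x^2 + 6*y^2 + 12*z^2)
At (-2, -1, -2): (-40, 24, 34).

(-40, 24, 34)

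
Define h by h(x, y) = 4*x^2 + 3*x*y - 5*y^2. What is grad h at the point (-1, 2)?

∂h/∂x = 8*x + 3*y
∂h/∂y = 3*x - 10*y
∇h = (8*x + 3*y, 3*x - 10*y)
At (-1, 2): (-2, -23).

(-2, -23)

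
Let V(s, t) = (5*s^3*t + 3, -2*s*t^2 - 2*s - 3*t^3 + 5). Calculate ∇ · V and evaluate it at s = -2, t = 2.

100

∂V₁/∂s = 15*s^2*t
∂V₂/∂t = -4*s*t - 9*t^2
∇·V = 15*s^2*t - 4*s*t - 9*t^2
At (-2, 2): 100.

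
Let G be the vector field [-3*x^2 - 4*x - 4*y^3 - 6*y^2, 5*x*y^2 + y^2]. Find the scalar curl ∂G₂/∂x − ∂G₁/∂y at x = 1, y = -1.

∂G₂/∂x = 5*y^2
∂G₁/∂y = -12*y^2 - 12*y
Scalar curl = 17*y^2 + 12*y
At (1, -1): 5.

5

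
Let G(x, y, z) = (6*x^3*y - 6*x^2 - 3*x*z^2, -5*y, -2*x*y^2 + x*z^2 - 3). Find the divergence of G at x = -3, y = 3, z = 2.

493

∂G₁/∂x = 18*x^2*y - 12*x - 3*z^2
∂G₂/∂y = -5
∂G₃/∂z = 2*x*z
∇·G = 18*x^2*y + 2*x*z - 12*x - 3*z^2 - 5
At (-3, 3, 2): 493.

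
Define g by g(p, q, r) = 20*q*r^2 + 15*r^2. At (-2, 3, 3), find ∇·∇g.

150

∂²g/∂p² = 0
∂²g/∂q² = 0
∂²g/∂r² = 10*(4*q + 3)
∇²g = 40*q + 30
At (-2, 3, 3): 150.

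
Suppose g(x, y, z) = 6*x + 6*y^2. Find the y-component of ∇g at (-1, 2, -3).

24

(∇g)_2 = ∂g/∂y = 12*y
At (-1, 2, -3): 24.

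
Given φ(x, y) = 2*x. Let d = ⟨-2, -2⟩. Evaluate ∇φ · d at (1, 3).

∂φ/∂x = 2
∂φ/∂y = 0
∇φ at (1, 3) = (2, 0)
∇φ · d = (2)(-2) + (0)(-2) = -4

-4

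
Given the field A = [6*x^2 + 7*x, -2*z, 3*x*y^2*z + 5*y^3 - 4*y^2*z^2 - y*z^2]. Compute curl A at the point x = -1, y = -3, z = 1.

(178, -27, 0)

(∇×A)₁ = ∂A₃/∂y − ∂A₂/∂z = 6*x*y*z + 15*y^2 - 8*y*z^2 - z^2 + 2
(∇×A)₂ = ∂A₁/∂z − ∂A₃/∂x = -3*y^2*z
(∇×A)₃ = ∂A₂/∂x − ∂A₁/∂y = 0
∇×A = (6*x*y*z + 15*y^2 - 8*y*z^2 - z^2 + 2, -3*y^2*z, 0)
At (-1, -3, 1): (178, -27, 0).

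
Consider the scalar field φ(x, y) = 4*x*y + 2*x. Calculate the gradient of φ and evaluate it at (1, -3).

∂φ/∂x = 4*y + 2
∂φ/∂y = 4*x
∇φ = (4*y + 2, 4*x)
At (1, -3): (-10, 4).

(-10, 4)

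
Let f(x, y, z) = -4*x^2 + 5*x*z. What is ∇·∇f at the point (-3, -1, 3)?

∂²f/∂x² = -8
∂²f/∂y² = 0
∂²f/∂z² = 0
∇²f = -8
At (-3, -1, 3): -8.

-8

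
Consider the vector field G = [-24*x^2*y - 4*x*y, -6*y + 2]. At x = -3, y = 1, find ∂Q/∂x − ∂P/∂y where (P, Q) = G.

204

∂G₂/∂x = 0
∂G₁/∂y = -24*x^2 - 4*x
Scalar curl = 24*x^2 + 4*x
At (-3, 1): 204.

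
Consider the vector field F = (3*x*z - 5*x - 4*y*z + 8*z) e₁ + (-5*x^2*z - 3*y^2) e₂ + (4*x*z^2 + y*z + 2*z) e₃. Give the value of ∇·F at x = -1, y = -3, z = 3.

-3

∂F₁/∂x = 3*z - 5
∂F₂/∂y = -6*y
∂F₃/∂z = 8*x*z + y + 2
∇·F = 8*x*z - 5*y + 3*z - 3
At (-1, -3, 3): -3.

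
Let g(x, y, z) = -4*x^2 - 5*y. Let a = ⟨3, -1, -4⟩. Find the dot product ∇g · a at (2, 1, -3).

-43

∂g/∂x = -8*x
∂g/∂y = -5
∂g/∂z = 0
∇g at (2, 1, -3) = (-16, -5, 0)
∇g · a = (-16)(3) + (-5)(-1) + (0)(-4) = -43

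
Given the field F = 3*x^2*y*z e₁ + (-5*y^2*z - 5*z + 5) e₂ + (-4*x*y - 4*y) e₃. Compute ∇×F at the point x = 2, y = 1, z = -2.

(-2, 16, 24)

(∇×F)₁ = ∂F₃/∂y − ∂F₂/∂z = -4*x + 5*y^2 + 1
(∇×F)₂ = ∂F₁/∂z − ∂F₃/∂x = 3*x^2*y + 4*y
(∇×F)₃ = ∂F₂/∂x − ∂F₁/∂y = -3*x^2*z
∇×F = (-4*x + 5*y^2 + 1, 3*x^2*y + 4*y, -3*x^2*z)
At (2, 1, -2): (-2, 16, 24).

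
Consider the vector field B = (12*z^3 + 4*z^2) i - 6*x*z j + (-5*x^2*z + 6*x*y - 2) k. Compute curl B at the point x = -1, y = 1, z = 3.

(∇×B)₁ = ∂B₃/∂y − ∂B₂/∂z = 12*x
(∇×B)₂ = ∂B₁/∂z − ∂B₃/∂x = 10*x*z - 6*y + 36*z^2 + 8*z
(∇×B)₃ = ∂B₂/∂x − ∂B₁/∂y = -6*z
∇×B = (12*x, 10*x*z - 6*y + 36*z^2 + 8*z, -6*z)
At (-1, 1, 3): (-12, 312, -18).

(-12, 312, -18)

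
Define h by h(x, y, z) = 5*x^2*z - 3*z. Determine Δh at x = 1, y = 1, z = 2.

∂²h/∂x² = 10*z
∂²h/∂y² = 0
∂²h/∂z² = 0
∇²h = 10*z
At (1, 1, 2): 20.

20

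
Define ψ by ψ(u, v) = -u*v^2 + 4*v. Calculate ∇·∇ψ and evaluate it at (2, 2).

-4

∂²ψ/∂u² = 0
∂²ψ/∂v² = -2*u
∇²ψ = -2*u
At (2, 2): -4.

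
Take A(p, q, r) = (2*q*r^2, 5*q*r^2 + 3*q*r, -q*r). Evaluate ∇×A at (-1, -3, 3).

(∇×A)₁ = ∂A₃/∂q − ∂A₂/∂r = -10*q*r - 3*q - r
(∇×A)₂ = ∂A₁/∂r − ∂A₃/∂p = 4*q*r
(∇×A)₃ = ∂A₂/∂p − ∂A₁/∂q = -2*r^2
∇×A = (-10*q*r - 3*q - r, 4*q*r, -2*r^2)
At (-1, -3, 3): (96, -36, -18).

(96, -36, -18)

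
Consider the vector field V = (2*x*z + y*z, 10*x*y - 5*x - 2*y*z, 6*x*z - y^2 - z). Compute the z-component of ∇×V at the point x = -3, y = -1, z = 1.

-16

(∇×V)_3 = ∂V₂/∂x − ∂V₁/∂y
= 10*y - 5 − (z)
= 10*y - z - 5
At (-3, -1, 1): -16.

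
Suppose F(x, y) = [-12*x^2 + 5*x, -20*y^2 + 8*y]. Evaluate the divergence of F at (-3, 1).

45

∂F₁/∂x = -24*x + 5
∂F₂/∂y = -40*y + 8
∇·F = -24*x - 40*y + 13
At (-3, 1): 45.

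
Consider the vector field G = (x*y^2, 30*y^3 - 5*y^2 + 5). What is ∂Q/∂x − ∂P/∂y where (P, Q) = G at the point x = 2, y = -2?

∂G₂/∂x = 0
∂G₁/∂y = 2*x*y
Scalar curl = -2*x*y
At (2, -2): 8.

8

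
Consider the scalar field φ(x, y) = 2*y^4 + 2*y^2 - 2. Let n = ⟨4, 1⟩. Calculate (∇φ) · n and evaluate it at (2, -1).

∂φ/∂x = 0
∂φ/∂y = 8*y^3 + 4*y
∇φ at (2, -1) = (0, -12)
∇φ · n = (0)(4) + (-12)(1) = -12

-12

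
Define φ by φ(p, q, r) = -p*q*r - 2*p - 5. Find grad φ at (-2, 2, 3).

∂φ/∂p = -q*r - 2
∂φ/∂q = -p*r
∂φ/∂r = -p*q
∇φ = (-q*r - 2, -p*r, -p*q)
At (-2, 2, 3): (-8, 6, 4).

(-8, 6, 4)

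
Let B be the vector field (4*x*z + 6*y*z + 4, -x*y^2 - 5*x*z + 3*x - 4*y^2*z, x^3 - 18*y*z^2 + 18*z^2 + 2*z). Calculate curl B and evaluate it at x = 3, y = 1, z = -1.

(1, -9, 13)

(∇×B)₁ = ∂B₃/∂y − ∂B₂/∂z = 5*x + 4*y^2 - 18*z^2
(∇×B)₂ = ∂B₁/∂z − ∂B₃/∂x = -3*x^2 + 4*x + 6*y
(∇×B)₃ = ∂B₂/∂x − ∂B₁/∂y = -y^2 - 11*z + 3
∇×B = (5*x + 4*y^2 - 18*z^2, -3*x^2 + 4*x + 6*y, -y^2 - 11*z + 3)
At (3, 1, -1): (1, -9, 13).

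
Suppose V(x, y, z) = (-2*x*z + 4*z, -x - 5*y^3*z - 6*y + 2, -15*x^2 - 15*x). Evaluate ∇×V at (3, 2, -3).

(40, 103, -1)

(∇×V)₁ = ∂V₃/∂y − ∂V₂/∂z = 5*y^3
(∇×V)₂ = ∂V₁/∂z − ∂V₃/∂x = 28*x + 19
(∇×V)₃ = ∂V₂/∂x − ∂V₁/∂y = -1
∇×V = (5*y^3, 28*x + 19, -1)
At (3, 2, -3): (40, 103, -1).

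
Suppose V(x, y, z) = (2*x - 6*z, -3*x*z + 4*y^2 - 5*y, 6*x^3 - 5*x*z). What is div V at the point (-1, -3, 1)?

∂V₁/∂x = 2
∂V₂/∂y = 8*y - 5
∂V₃/∂z = -5*x
∇·V = -5*x + 8*y - 3
At (-1, -3, 1): -22.

-22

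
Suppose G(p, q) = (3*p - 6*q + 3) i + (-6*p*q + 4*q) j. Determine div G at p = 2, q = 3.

-5

∂G₁/∂p = 3
∂G₂/∂q = -6*p + 4
∇·G = -6*p + 7
At (2, 3): -5.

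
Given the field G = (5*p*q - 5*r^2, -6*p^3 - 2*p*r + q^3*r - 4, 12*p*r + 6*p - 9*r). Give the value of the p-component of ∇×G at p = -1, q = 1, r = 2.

(∇×G)_1 = ∂G₃/∂q − ∂G₂/∂r
= 0 − (-2*p + q^3)
= 2*p - q^3
At (-1, 1, 2): -3.

-3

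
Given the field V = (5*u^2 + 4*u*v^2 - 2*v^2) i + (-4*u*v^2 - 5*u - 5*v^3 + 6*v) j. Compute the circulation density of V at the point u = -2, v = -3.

-101

∂V₂/∂u = -4*v^2 - 5
∂V₁/∂v = 8*u*v - 4*v
Scalar curl = -8*u*v - 4*v^2 + 4*v - 5
At (-2, -3): -101.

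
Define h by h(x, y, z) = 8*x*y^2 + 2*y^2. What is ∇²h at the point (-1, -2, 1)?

∂²h/∂x² = 0
∂²h/∂y² = 4*(4*x + 1)
∂²h/∂z² = 0
∇²h = 16*x + 4
At (-1, -2, 1): -12.

-12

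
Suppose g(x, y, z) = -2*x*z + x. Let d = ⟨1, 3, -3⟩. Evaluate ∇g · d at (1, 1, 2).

∂g/∂x = -2*z + 1
∂g/∂y = 0
∂g/∂z = -2*x
∇g at (1, 1, 2) = (-3, 0, -2)
∇g · d = (-3)(1) + (0)(3) + (-2)(-3) = 3

3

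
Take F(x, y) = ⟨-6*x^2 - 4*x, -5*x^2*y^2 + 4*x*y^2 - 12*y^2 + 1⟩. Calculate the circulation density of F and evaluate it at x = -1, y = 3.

126

∂F₂/∂x = -10*x*y^2 + 4*y^2
∂F₁/∂y = 0
Scalar curl = -10*x*y^2 + 4*y^2
At (-1, 3): 126.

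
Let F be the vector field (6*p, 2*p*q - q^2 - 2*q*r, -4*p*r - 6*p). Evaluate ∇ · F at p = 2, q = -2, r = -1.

8

∂F₁/∂p = 6
∂F₂/∂q = 2*p - 2*q - 2*r
∂F₃/∂r = -4*p
∇·F = -2*p - 2*q - 2*r + 6
At (2, -2, -1): 8.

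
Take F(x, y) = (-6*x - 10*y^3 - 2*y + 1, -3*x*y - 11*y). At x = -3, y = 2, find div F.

-8

∂F₁/∂x = -6
∂F₂/∂y = -3*x - 11
∇·F = -3*x - 17
At (-3, 2): -8.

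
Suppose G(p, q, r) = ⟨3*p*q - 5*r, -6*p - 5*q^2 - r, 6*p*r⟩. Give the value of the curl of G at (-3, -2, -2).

(∇×G)₁ = ∂G₃/∂q − ∂G₂/∂r = 1
(∇×G)₂ = ∂G₁/∂r − ∂G₃/∂p = -6*r - 5
(∇×G)₃ = ∂G₂/∂p − ∂G₁/∂q = -3*p - 6
∇×G = (1, -6*r - 5, -3*p - 6)
At (-3, -2, -2): (1, 7, 3).

(1, 7, 3)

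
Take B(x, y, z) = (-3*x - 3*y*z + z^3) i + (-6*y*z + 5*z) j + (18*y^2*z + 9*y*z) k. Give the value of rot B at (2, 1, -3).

(-134, 24, -9)

(∇×B)₁ = ∂B₃/∂y − ∂B₂/∂z = 36*y*z + 6*y + 9*z - 5
(∇×B)₂ = ∂B₁/∂z − ∂B₃/∂x = -3*y + 3*z^2
(∇×B)₃ = ∂B₂/∂x − ∂B₁/∂y = 3*z
∇×B = (36*y*z + 6*y + 9*z - 5, -3*y + 3*z^2, 3*z)
At (2, 1, -3): (-134, 24, -9).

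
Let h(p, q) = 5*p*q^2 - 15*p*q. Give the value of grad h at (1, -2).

∂h/∂p = 5*q^2 - 15*q
∂h/∂q = 10*p*q - 15*p
∇h = (5*q^2 - 15*q, 10*p*q - 15*p)
At (1, -2): (50, -35).

(50, -35)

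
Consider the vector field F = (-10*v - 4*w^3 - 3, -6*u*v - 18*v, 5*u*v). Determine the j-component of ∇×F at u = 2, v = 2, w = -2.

-58

(∇×F)_2 = ∂F₁/∂w − ∂F₃/∂u
= -12*w^2 − (5*v)
= -5*v - 12*w^2
At (2, 2, -2): -58.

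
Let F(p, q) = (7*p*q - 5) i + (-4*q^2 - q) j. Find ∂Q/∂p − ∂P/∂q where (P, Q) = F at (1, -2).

∂F₂/∂p = 0
∂F₁/∂q = 7*p
Scalar curl = -7*p
At (1, -2): -7.

-7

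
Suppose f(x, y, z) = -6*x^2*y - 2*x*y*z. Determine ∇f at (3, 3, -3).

(-90, -36, -18)

∂f/∂x = -12*x*y - 2*y*z
∂f/∂y = -6*x^2 - 2*x*z
∂f/∂z = -2*x*y
∇f = (-12*x*y - 2*y*z, -6*x^2 - 2*x*z, -2*x*y)
At (3, 3, -3): (-90, -36, -18).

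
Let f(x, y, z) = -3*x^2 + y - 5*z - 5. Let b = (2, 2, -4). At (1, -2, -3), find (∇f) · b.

10

∂f/∂x = -6*x
∂f/∂y = 1
∂f/∂z = -5
∇f at (1, -2, -3) = (-6, 1, -5)
∇f · b = (-6)(2) + (1)(2) + (-5)(-4) = 10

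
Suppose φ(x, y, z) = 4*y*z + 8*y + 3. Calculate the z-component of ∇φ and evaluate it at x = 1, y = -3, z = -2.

(∇φ)_3 = ∂φ/∂z = 4*y
At (1, -3, -2): -12.

-12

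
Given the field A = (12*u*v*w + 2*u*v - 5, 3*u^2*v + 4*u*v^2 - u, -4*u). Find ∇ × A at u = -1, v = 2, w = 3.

(∇×A)₁ = ∂A₃/∂v − ∂A₂/∂w = 0
(∇×A)₂ = ∂A₁/∂w − ∂A₃/∂u = 12*u*v + 4
(∇×A)₃ = ∂A₂/∂u − ∂A₁/∂v = 6*u*v - 12*u*w - 2*u + 4*v^2 - 1
∇×A = (0, 12*u*v + 4, 6*u*v - 12*u*w - 2*u + 4*v^2 - 1)
At (-1, 2, 3): (0, -20, 41).

(0, -20, 41)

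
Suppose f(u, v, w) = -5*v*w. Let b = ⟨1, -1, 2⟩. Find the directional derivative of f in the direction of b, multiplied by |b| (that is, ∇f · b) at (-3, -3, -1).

25

∂f/∂u = 0
∂f/∂v = -5*w
∂f/∂w = -5*v
∇f at (-3, -3, -1) = (0, 5, 15)
∇f · b = (0)(1) + (5)(-1) + (15)(2) = 25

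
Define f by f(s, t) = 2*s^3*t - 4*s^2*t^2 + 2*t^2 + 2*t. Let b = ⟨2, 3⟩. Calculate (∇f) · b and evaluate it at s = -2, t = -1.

∂f/∂s = 6*s^2*t - 8*s*t^2
∂f/∂t = 2*s^3 - 8*s^2*t + 4*t + 2
∇f at (-2, -1) = (-8, 14)
∇f · b = (-8)(2) + (14)(3) = 26

26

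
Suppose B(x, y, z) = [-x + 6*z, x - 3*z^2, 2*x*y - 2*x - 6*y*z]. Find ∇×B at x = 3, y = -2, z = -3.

(∇×B)₁ = ∂B₃/∂y − ∂B₂/∂z = 2*x
(∇×B)₂ = ∂B₁/∂z − ∂B₃/∂x = -2*y + 8
(∇×B)₃ = ∂B₂/∂x − ∂B₁/∂y = 1
∇×B = (2*x, -2*y + 8, 1)
At (3, -2, -3): (6, 12, 1).

(6, 12, 1)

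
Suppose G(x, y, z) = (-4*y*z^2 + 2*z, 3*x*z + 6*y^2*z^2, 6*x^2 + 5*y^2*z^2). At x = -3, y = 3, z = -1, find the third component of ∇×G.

1

(∇×G)_3 = ∂G₂/∂x − ∂G₁/∂y
= 3*z − (-4*z^2)
= 4*z^2 + 3*z
At (-3, 3, -1): 1.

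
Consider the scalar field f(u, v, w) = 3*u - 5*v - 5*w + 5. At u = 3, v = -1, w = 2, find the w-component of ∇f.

-5

(∇f)_3 = ∂f/∂w = -5
At (3, -1, 2): -5.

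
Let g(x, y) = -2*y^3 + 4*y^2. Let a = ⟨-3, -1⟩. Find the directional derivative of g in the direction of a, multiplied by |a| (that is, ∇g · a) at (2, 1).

∂g/∂x = 0
∂g/∂y = -6*y^2 + 8*y
∇g at (2, 1) = (0, 2)
∇g · a = (0)(-3) + (2)(-1) = -2

-2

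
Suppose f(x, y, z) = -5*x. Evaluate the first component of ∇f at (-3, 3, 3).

(∇f)_1 = ∂f/∂x = -5
At (-3, 3, 3): -5.

-5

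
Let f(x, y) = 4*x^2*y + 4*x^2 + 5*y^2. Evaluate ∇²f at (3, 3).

∂²f/∂x² = 8*(y + 1)
∂²f/∂y² = 10
∇²f = 8*y + 18
At (3, 3): 42.

42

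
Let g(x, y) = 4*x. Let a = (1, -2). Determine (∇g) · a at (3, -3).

4

∂g/∂x = 4
∂g/∂y = 0
∇g at (3, -3) = (4, 0)
∇g · a = (4)(1) + (0)(-2) = 4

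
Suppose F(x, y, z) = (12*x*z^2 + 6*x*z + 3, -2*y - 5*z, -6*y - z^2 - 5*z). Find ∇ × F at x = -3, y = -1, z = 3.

(-1, -234, 0)

(∇×F)₁ = ∂F₃/∂y − ∂F₂/∂z = -1
(∇×F)₂ = ∂F₁/∂z − ∂F₃/∂x = 24*x*z + 6*x
(∇×F)₃ = ∂F₂/∂x − ∂F₁/∂y = 0
∇×F = (-1, 24*x*z + 6*x, 0)
At (-3, -1, 3): (-1, -234, 0).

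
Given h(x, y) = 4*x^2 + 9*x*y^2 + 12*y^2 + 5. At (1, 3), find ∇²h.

50

∂²h/∂x² = 8
∂²h/∂y² = 6*(3*x + 4)
∇²h = 18*x + 32
At (1, 3): 50.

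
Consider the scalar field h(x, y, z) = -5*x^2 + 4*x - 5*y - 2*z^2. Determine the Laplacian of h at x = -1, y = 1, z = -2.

∂²h/∂x² = -10
∂²h/∂y² = 0
∂²h/∂z² = -4
∇²h = -14
At (-1, 1, -2): -14.

-14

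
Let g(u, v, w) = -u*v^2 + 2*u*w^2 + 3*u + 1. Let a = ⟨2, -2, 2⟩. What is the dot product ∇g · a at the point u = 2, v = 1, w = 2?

60

∂g/∂u = -v^2 + 2*w^2 + 3
∂g/∂v = -2*u*v
∂g/∂w = 4*u*w
∇g at (2, 1, 2) = (10, -4, 16)
∇g · a = (10)(2) + (-4)(-2) + (16)(2) = 60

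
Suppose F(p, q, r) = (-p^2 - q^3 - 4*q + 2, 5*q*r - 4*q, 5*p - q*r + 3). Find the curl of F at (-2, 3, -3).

(∇×F)₁ = ∂F₃/∂q − ∂F₂/∂r = -5*q - r
(∇×F)₂ = ∂F₁/∂r − ∂F₃/∂p = -5
(∇×F)₃ = ∂F₂/∂p − ∂F₁/∂q = 3*q^2 + 4
∇×F = (-5*q - r, -5, 3*q^2 + 4)
At (-2, 3, -3): (-12, -5, 31).

(-12, -5, 31)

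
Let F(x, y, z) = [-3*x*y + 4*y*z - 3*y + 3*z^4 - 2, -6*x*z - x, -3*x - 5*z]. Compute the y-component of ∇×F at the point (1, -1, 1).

(∇×F)_2 = ∂F₁/∂z − ∂F₃/∂x
= 4*y + 12*z^3 − (-3)
= 4*y + 12*z^3 + 3
At (1, -1, 1): 11.

11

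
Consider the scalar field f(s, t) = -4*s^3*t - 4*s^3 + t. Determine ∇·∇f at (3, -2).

∂²f/∂s² = -24*s*(t + 1)
∂²f/∂t² = 0
∇²f = -24*s*t - 24*s
At (3, -2): 72.

72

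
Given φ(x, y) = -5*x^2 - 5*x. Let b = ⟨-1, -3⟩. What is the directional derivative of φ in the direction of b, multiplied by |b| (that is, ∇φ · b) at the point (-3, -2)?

∂φ/∂x = -10*x - 5
∂φ/∂y = 0
∇φ at (-3, -2) = (25, 0)
∇φ · b = (25)(-1) + (0)(-3) = -25

-25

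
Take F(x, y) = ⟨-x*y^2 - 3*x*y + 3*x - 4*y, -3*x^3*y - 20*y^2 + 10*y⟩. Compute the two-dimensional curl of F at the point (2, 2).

-54

∂F₂/∂x = -9*x^2*y
∂F₁/∂y = -2*x*y - 3*x - 4
Scalar curl = -9*x^2*y + 2*x*y + 3*x + 4
At (2, 2): -54.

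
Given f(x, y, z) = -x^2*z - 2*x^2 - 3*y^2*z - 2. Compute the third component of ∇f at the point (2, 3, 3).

(∇f)_3 = ∂f/∂z = -x^2 - 3*y^2
At (2, 3, 3): -31.

-31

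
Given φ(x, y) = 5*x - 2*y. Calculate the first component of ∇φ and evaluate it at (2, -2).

(∇φ)_1 = ∂φ/∂x = 5
At (2, -2): 5.

5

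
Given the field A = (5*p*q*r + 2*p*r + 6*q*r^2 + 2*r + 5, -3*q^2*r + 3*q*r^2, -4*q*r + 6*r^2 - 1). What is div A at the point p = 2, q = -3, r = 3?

90

∂A₁/∂p = 5*q*r + 2*r
∂A₂/∂q = -6*q*r + 3*r^2
∂A₃/∂r = -4*q + 12*r
∇·A = -q*r - 4*q + 3*r^2 + 14*r
At (2, -3, 3): 90.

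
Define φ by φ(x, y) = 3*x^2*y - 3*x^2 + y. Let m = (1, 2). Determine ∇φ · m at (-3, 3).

∂φ/∂x = 6*x*y - 6*x
∂φ/∂y = 3*x^2 + 1
∇φ at (-3, 3) = (-36, 28)
∇φ · m = (-36)(1) + (28)(2) = 20

20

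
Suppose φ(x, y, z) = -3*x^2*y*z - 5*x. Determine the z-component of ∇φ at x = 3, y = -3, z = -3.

(∇φ)_3 = ∂φ/∂z = -3*x^2*y
At (3, -3, -3): 81.

81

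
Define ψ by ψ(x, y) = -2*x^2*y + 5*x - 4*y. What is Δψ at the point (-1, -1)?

∂²ψ/∂x² = -4*y
∂²ψ/∂y² = 0
∇²ψ = -4*y
At (-1, -1): 4.

4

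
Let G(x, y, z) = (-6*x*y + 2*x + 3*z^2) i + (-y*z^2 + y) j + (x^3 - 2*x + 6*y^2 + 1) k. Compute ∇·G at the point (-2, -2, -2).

∂G₁/∂x = -6*y + 2
∂G₂/∂y = -z^2 + 1
∂G₃/∂z = 0
∇·G = -6*y - z^2 + 3
At (-2, -2, -2): 11.

11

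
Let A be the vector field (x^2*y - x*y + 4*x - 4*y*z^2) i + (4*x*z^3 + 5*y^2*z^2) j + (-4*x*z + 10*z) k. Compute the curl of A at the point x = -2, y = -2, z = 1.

(∇×A)₁ = ∂A₃/∂y − ∂A₂/∂z = -12*x*z^2 - 10*y^2*z
(∇×A)₂ = ∂A₁/∂z − ∂A₃/∂x = -8*y*z + 4*z
(∇×A)₃ = ∂A₂/∂x − ∂A₁/∂y = -x^2 + x + 4*z^3 + 4*z^2
∇×A = (-12*x*z^2 - 10*y^2*z, -8*y*z + 4*z, -x^2 + x + 4*z^3 + 4*z^2)
At (-2, -2, 1): (-16, 20, 2).

(-16, 20, 2)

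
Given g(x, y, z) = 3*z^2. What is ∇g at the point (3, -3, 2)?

∂g/∂x = 0
∂g/∂y = 0
∂g/∂z = 6*z
∇g = (0, 0, 6*z)
At (3, -3, 2): (0, 0, 12).

(0, 0, 12)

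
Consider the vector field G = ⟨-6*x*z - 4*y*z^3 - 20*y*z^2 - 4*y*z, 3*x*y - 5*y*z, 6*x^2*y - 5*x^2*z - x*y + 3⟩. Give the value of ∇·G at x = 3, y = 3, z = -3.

-3

∂G₁/∂x = -6*z
∂G₂/∂y = 3*x - 5*z
∂G₃/∂z = -5*x^2
∇·G = -5*x^2 + 3*x - 11*z
At (3, 3, -3): -3.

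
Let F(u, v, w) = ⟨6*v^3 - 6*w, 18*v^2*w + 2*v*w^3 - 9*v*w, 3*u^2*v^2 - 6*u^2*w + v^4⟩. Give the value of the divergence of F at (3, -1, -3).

∂F₁/∂u = 0
∂F₂/∂v = 36*v*w + 2*w^3 - 9*w
∂F₃/∂w = -6*u^2
∇·F = -6*u^2 + 36*v*w + 2*w^3 - 9*w
At (3, -1, -3): 27.

27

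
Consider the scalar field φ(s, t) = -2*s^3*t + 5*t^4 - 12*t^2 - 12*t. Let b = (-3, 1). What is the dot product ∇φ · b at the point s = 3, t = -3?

∂φ/∂s = -6*s^2*t
∂φ/∂t = -2*s^3 + 20*t^3 - 24*t - 12
∇φ at (3, -3) = (162, -534)
∇φ · b = (162)(-3) + (-534)(1) = -1020

-1020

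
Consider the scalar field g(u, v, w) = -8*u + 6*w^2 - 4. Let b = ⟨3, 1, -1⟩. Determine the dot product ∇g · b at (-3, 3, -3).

12

∂g/∂u = -8
∂g/∂v = 0
∂g/∂w = 12*w
∇g at (-3, 3, -3) = (-8, 0, -36)
∇g · b = (-8)(3) + (0)(1) + (-36)(-1) = 12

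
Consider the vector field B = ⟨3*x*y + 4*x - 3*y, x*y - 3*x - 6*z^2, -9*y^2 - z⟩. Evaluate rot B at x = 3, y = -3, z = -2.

(30, 0, -12)

(∇×B)₁ = ∂B₃/∂y − ∂B₂/∂z = -18*y + 12*z
(∇×B)₂ = ∂B₁/∂z − ∂B₃/∂x = 0
(∇×B)₃ = ∂B₂/∂x − ∂B₁/∂y = -3*x + y
∇×B = (-18*y + 12*z, 0, -3*x + y)
At (3, -3, -2): (30, 0, -12).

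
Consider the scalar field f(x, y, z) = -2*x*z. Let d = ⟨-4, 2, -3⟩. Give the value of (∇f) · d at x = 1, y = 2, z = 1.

14

∂f/∂x = -2*z
∂f/∂y = 0
∂f/∂z = -2*x
∇f at (1, 2, 1) = (-2, 0, -2)
∇f · d = (-2)(-4) + (0)(2) + (-2)(-3) = 14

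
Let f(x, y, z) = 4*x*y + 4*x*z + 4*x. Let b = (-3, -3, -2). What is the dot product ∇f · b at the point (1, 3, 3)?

-104

∂f/∂x = 4*y + 4*z + 4
∂f/∂y = 4*x
∂f/∂z = 4*x
∇f at (1, 3, 3) = (28, 4, 4)
∇f · b = (28)(-3) + (4)(-3) + (4)(-2) = -104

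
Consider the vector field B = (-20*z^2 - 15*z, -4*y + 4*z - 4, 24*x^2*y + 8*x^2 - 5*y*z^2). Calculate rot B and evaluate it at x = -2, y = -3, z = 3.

(∇×B)₁ = ∂B₃/∂y − ∂B₂/∂z = 24*x^2 - 5*z^2 - 4
(∇×B)₂ = ∂B₁/∂z − ∂B₃/∂x = -48*x*y - 16*x - 40*z - 15
(∇×B)₃ = ∂B₂/∂x − ∂B₁/∂y = 0
∇×B = (24*x^2 - 5*z^2 - 4, -48*x*y - 16*x - 40*z - 15, 0)
At (-2, -3, 3): (47, -391, 0).

(47, -391, 0)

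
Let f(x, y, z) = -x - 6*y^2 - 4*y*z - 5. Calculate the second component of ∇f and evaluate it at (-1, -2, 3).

12

(∇f)_2 = ∂f/∂y = -12*y - 4*z
At (-1, -2, 3): 12.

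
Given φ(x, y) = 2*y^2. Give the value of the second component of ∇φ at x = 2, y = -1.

-4

(∇φ)_2 = ∂φ/∂y = 4*y
At (2, -1): -4.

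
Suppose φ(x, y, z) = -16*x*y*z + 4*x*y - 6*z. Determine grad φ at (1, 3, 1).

∂φ/∂x = -16*y*z + 4*y
∂φ/∂y = -16*x*z + 4*x
∂φ/∂z = -16*x*y - 6
∇φ = (-16*y*z + 4*y, -16*x*z + 4*x, -16*x*y - 6)
At (1, 3, 1): (-36, -12, -54).

(-36, -12, -54)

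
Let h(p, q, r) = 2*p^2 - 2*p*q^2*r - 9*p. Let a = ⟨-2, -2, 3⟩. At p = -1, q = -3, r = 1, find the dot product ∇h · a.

∂h/∂p = 4*p - 2*q^2*r - 9
∂h/∂q = -4*p*q*r
∂h/∂r = -2*p*q^2
∇h at (-1, -3, 1) = (-31, -12, 18)
∇h · a = (-31)(-2) + (-12)(-2) + (18)(3) = 140

140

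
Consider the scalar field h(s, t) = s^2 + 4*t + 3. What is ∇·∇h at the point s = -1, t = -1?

2

∂²h/∂s² = 2
∂²h/∂t² = 0
∇²h = 2
At (-1, -1): 2.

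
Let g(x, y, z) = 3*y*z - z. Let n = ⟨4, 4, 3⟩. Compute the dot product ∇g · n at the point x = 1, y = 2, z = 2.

39

∂g/∂x = 0
∂g/∂y = 3*z
∂g/∂z = 3*y - 1
∇g at (1, 2, 2) = (0, 6, 5)
∇g · n = (0)(4) + (6)(4) + (5)(3) = 39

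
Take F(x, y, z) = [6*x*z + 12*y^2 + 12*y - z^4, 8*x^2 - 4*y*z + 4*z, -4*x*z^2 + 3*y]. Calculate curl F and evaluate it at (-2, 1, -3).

(∇×F)₁ = ∂F₃/∂y − ∂F₂/∂z = 4*y - 1
(∇×F)₂ = ∂F₁/∂z − ∂F₃/∂x = 6*x - 4*z^3 + 4*z^2
(∇×F)₃ = ∂F₂/∂x − ∂F₁/∂y = 16*x - 24*y - 12
∇×F = (4*y - 1, 6*x - 4*z^3 + 4*z^2, 16*x - 24*y - 12)
At (-2, 1, -3): (3, 132, -68).

(3, 132, -68)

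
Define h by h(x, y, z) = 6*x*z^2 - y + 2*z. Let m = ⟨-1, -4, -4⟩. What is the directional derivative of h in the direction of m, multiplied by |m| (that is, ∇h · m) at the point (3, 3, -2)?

∂h/∂x = 6*z^2
∂h/∂y = -1
∂h/∂z = 12*x*z + 2
∇h at (3, 3, -2) = (24, -1, -70)
∇h · m = (24)(-1) + (-1)(-4) + (-70)(-4) = 260

260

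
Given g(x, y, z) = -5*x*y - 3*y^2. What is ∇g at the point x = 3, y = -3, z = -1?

(15, 3, 0)

∂g/∂x = -5*y
∂g/∂y = -5*x - 6*y
∂g/∂z = 0
∇g = (-5*y, -5*x - 6*y, 0)
At (3, -3, -1): (15, 3, 0).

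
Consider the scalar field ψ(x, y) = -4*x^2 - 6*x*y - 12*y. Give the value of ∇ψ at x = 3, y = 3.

∂ψ/∂x = -8*x - 6*y
∂ψ/∂y = -6*x - 12
∇ψ = (-8*x - 6*y, -6*x - 12)
At (3, 3): (-42, -30).

(-42, -30)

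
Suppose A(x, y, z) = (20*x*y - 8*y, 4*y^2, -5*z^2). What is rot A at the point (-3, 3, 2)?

(∇×A)₁ = ∂A₃/∂y − ∂A₂/∂z = 0
(∇×A)₂ = ∂A₁/∂z − ∂A₃/∂x = 0
(∇×A)₃ = ∂A₂/∂x − ∂A₁/∂y = -20*x + 8
∇×A = (0, 0, -20*x + 8)
At (-3, 3, 2): (0, 0, 68).

(0, 0, 68)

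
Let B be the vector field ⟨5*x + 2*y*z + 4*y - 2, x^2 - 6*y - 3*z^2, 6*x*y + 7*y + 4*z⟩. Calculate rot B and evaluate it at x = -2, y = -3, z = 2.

(7, 12, -12)

(∇×B)₁ = ∂B₃/∂y − ∂B₂/∂z = 6*x + 6*z + 7
(∇×B)₂ = ∂B₁/∂z − ∂B₃/∂x = -4*y
(∇×B)₃ = ∂B₂/∂x − ∂B₁/∂y = 2*x - 2*z - 4
∇×B = (6*x + 6*z + 7, -4*y, 2*x - 2*z - 4)
At (-2, -3, 2): (7, 12, -12).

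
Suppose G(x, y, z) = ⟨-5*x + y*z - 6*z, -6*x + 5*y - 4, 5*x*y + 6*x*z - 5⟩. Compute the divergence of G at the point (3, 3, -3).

∂G₁/∂x = -5
∂G₂/∂y = 5
∂G₃/∂z = 6*x
∇·G = 6*x
At (3, 3, -3): 18.

18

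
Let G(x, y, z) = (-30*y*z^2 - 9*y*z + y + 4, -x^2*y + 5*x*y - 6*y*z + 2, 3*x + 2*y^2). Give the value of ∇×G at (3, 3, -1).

(∇×G)₁ = ∂G₃/∂y − ∂G₂/∂z = 10*y
(∇×G)₂ = ∂G₁/∂z − ∂G₃/∂x = -60*y*z - 9*y - 3
(∇×G)₃ = ∂G₂/∂x − ∂G₁/∂y = -2*x*y + 5*y + 30*z^2 + 9*z - 1
∇×G = (10*y, -60*y*z - 9*y - 3, -2*x*y + 5*y + 30*z^2 + 9*z - 1)
At (3, 3, -1): (30, 150, 17).

(30, 150, 17)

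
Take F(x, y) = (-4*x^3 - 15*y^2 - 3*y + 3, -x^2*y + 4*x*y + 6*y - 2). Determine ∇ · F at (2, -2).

∂F₁/∂x = -12*x^2
∂F₂/∂y = -x^2 + 4*x + 6
∇·F = -13*x^2 + 4*x + 6
At (2, -2): -38.

-38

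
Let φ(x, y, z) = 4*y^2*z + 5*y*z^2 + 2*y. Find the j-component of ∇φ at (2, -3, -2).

(∇φ)_2 = ∂φ/∂y = 8*y*z + 5*z^2 + 2
At (2, -3, -2): 70.

70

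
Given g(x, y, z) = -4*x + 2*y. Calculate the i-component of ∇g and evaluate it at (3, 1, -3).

-4

(∇g)_1 = ∂g/∂x = -4
At (3, 1, -3): -4.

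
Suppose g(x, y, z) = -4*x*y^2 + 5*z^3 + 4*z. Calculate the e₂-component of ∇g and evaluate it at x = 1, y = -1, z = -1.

8

(∇g)_2 = ∂g/∂y = -8*x*y
At (1, -1, -1): 8.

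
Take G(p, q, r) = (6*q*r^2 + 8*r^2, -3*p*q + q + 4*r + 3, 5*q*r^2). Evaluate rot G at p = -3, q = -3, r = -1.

(∇×G)₁ = ∂G₃/∂q − ∂G₂/∂r = 5*r^2 - 4
(∇×G)₂ = ∂G₁/∂r − ∂G₃/∂p = 12*q*r + 16*r
(∇×G)₃ = ∂G₂/∂p − ∂G₁/∂q = -3*q - 6*r^2
∇×G = (5*r^2 - 4, 12*q*r + 16*r, -3*q - 6*r^2)
At (-3, -3, -1): (1, 20, 3).

(1, 20, 3)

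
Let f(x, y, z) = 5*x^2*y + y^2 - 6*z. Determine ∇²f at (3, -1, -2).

-8

∂²f/∂x² = 10*y
∂²f/∂y² = 2
∂²f/∂z² = 0
∇²f = 10*y + 2
At (3, -1, -2): -8.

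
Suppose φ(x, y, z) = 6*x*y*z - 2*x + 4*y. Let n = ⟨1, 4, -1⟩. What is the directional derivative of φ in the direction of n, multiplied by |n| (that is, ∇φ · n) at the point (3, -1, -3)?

-166

∂φ/∂x = 6*y*z - 2
∂φ/∂y = 6*x*z + 4
∂φ/∂z = 6*x*y
∇φ at (3, -1, -3) = (16, -50, -18)
∇φ · n = (16)(1) + (-50)(4) + (-18)(-1) = -166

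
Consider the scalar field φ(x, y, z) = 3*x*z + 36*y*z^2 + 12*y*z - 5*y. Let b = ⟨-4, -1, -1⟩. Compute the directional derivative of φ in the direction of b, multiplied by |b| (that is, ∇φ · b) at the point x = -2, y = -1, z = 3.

∂φ/∂x = 3*z
∂φ/∂y = 36*z^2 + 12*z - 5
∂φ/∂z = 3*x + 72*y*z + 12*y
∇φ at (-2, -1, 3) = (9, 355, -234)
∇φ · b = (9)(-4) + (355)(-1) + (-234)(-1) = -157

-157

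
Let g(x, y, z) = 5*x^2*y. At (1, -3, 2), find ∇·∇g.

-30

∂²g/∂x² = 10*y
∂²g/∂y² = 0
∂²g/∂z² = 0
∇²g = 10*y
At (1, -3, 2): -30.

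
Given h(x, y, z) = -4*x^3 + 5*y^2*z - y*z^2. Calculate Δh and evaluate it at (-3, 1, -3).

40

∂²h/∂x² = -24*x
∂²h/∂y² = 10*z
∂²h/∂z² = -2*y
∇²h = -24*x - 2*y + 10*z
At (-3, 1, -3): 40.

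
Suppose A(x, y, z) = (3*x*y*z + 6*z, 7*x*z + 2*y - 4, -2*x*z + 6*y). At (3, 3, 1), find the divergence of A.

5

∂A₁/∂x = 3*y*z
∂A₂/∂y = 2
∂A₃/∂z = -2*x
∇·A = -2*x + 3*y*z + 2
At (3, 3, 1): 5.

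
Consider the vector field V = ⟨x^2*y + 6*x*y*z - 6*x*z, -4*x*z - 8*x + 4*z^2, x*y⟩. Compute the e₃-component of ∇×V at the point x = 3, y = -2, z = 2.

(∇×V)_3 = ∂V₂/∂x − ∂V₁/∂y
= -4*z - 8 − (x^2 + 6*x*z)
= -x^2 - 6*x*z - 4*z - 8
At (3, -2, 2): -61.

-61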